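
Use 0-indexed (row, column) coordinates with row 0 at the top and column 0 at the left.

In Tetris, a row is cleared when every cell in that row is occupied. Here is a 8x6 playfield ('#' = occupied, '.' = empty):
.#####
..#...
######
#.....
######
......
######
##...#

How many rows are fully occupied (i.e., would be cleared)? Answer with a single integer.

Check each row:
  row 0: 1 empty cell -> not full
  row 1: 5 empty cells -> not full
  row 2: 0 empty cells -> FULL (clear)
  row 3: 5 empty cells -> not full
  row 4: 0 empty cells -> FULL (clear)
  row 5: 6 empty cells -> not full
  row 6: 0 empty cells -> FULL (clear)
  row 7: 3 empty cells -> not full
Total rows cleared: 3

Answer: 3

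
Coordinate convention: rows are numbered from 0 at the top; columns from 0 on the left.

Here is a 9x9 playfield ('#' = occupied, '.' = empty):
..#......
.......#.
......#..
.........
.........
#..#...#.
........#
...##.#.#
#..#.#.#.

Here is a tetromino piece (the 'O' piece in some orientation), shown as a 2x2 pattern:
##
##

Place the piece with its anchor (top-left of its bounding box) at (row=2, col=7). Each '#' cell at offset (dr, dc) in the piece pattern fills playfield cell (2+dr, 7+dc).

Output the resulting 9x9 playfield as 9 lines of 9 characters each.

Answer: ..#......
.......#.
......###
.......##
.........
#..#...#.
........#
...##.#.#
#..#.#.#.

Derivation:
Fill (2+0,7+0) = (2,7)
Fill (2+0,7+1) = (2,8)
Fill (2+1,7+0) = (3,7)
Fill (2+1,7+1) = (3,8)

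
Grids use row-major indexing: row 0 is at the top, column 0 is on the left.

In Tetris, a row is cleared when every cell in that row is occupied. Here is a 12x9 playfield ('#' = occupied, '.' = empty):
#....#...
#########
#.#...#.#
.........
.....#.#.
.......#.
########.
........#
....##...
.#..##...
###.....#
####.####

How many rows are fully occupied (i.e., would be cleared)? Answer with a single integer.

Check each row:
  row 0: 7 empty cells -> not full
  row 1: 0 empty cells -> FULL (clear)
  row 2: 5 empty cells -> not full
  row 3: 9 empty cells -> not full
  row 4: 7 empty cells -> not full
  row 5: 8 empty cells -> not full
  row 6: 1 empty cell -> not full
  row 7: 8 empty cells -> not full
  row 8: 7 empty cells -> not full
  row 9: 6 empty cells -> not full
  row 10: 5 empty cells -> not full
  row 11: 1 empty cell -> not full
Total rows cleared: 1

Answer: 1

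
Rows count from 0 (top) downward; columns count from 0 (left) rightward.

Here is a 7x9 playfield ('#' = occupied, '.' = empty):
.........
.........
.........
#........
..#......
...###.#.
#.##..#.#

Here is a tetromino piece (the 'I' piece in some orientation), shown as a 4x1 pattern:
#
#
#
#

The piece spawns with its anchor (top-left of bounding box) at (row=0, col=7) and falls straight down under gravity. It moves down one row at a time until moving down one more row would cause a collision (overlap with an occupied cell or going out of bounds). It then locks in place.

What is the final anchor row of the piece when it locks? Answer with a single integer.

Answer: 1

Derivation:
Spawn at (row=0, col=7). Try each row:
  row 0: fits
  row 1: fits
  row 2: blocked -> lock at row 1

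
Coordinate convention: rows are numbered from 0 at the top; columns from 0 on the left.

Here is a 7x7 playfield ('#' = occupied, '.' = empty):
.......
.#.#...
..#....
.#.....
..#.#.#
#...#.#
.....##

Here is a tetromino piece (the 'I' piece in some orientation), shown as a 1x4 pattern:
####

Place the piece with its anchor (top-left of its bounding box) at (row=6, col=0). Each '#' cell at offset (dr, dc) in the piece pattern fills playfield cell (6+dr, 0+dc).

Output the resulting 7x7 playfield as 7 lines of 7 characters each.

Fill (6+0,0+0) = (6,0)
Fill (6+0,0+1) = (6,1)
Fill (6+0,0+2) = (6,2)
Fill (6+0,0+3) = (6,3)

Answer: .......
.#.#...
..#....
.#.....
..#.#.#
#...#.#
####.##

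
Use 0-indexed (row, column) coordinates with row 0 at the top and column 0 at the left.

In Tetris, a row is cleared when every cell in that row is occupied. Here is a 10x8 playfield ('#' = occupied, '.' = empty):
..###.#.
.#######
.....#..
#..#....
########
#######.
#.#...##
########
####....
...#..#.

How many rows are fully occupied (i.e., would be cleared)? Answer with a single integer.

Check each row:
  row 0: 4 empty cells -> not full
  row 1: 1 empty cell -> not full
  row 2: 7 empty cells -> not full
  row 3: 6 empty cells -> not full
  row 4: 0 empty cells -> FULL (clear)
  row 5: 1 empty cell -> not full
  row 6: 4 empty cells -> not full
  row 7: 0 empty cells -> FULL (clear)
  row 8: 4 empty cells -> not full
  row 9: 6 empty cells -> not full
Total rows cleared: 2

Answer: 2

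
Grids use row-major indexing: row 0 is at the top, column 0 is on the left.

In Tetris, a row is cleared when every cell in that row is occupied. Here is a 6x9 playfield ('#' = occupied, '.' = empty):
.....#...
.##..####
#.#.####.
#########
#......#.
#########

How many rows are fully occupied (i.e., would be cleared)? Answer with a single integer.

Check each row:
  row 0: 8 empty cells -> not full
  row 1: 3 empty cells -> not full
  row 2: 3 empty cells -> not full
  row 3: 0 empty cells -> FULL (clear)
  row 4: 7 empty cells -> not full
  row 5: 0 empty cells -> FULL (clear)
Total rows cleared: 2

Answer: 2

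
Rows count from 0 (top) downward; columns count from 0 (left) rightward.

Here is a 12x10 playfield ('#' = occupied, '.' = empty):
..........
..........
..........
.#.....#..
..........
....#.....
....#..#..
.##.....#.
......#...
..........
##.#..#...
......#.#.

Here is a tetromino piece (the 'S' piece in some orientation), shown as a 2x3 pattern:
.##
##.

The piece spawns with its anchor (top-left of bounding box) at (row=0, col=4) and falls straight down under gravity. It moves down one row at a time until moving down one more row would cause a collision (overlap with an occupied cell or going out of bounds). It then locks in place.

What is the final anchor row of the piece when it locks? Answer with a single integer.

Answer: 3

Derivation:
Spawn at (row=0, col=4). Try each row:
  row 0: fits
  row 1: fits
  row 2: fits
  row 3: fits
  row 4: blocked -> lock at row 3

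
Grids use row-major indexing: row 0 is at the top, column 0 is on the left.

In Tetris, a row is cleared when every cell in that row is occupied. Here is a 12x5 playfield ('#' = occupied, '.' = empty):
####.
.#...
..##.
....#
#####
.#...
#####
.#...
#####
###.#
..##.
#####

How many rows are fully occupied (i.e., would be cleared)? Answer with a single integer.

Check each row:
  row 0: 1 empty cell -> not full
  row 1: 4 empty cells -> not full
  row 2: 3 empty cells -> not full
  row 3: 4 empty cells -> not full
  row 4: 0 empty cells -> FULL (clear)
  row 5: 4 empty cells -> not full
  row 6: 0 empty cells -> FULL (clear)
  row 7: 4 empty cells -> not full
  row 8: 0 empty cells -> FULL (clear)
  row 9: 1 empty cell -> not full
  row 10: 3 empty cells -> not full
  row 11: 0 empty cells -> FULL (clear)
Total rows cleared: 4

Answer: 4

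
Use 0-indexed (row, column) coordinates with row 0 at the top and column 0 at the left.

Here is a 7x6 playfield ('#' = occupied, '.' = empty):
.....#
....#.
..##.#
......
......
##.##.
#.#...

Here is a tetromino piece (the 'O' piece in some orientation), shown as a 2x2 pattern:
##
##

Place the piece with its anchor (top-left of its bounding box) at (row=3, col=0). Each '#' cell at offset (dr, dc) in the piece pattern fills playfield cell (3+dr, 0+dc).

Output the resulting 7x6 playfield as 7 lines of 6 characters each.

Fill (3+0,0+0) = (3,0)
Fill (3+0,0+1) = (3,1)
Fill (3+1,0+0) = (4,0)
Fill (3+1,0+1) = (4,1)

Answer: .....#
....#.
..##.#
##....
##....
##.##.
#.#...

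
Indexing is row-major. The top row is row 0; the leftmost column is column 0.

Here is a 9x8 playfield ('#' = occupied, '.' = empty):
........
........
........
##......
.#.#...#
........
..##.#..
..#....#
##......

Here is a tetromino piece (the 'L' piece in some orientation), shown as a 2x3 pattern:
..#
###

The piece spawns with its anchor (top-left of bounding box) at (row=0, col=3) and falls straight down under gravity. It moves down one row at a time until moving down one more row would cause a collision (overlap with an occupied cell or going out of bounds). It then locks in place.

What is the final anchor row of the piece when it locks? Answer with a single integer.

Answer: 2

Derivation:
Spawn at (row=0, col=3). Try each row:
  row 0: fits
  row 1: fits
  row 2: fits
  row 3: blocked -> lock at row 2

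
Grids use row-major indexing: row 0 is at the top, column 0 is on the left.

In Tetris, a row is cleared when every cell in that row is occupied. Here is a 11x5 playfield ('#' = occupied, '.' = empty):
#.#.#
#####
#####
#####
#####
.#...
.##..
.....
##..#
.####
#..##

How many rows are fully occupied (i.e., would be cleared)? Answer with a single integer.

Answer: 4

Derivation:
Check each row:
  row 0: 2 empty cells -> not full
  row 1: 0 empty cells -> FULL (clear)
  row 2: 0 empty cells -> FULL (clear)
  row 3: 0 empty cells -> FULL (clear)
  row 4: 0 empty cells -> FULL (clear)
  row 5: 4 empty cells -> not full
  row 6: 3 empty cells -> not full
  row 7: 5 empty cells -> not full
  row 8: 2 empty cells -> not full
  row 9: 1 empty cell -> not full
  row 10: 2 empty cells -> not full
Total rows cleared: 4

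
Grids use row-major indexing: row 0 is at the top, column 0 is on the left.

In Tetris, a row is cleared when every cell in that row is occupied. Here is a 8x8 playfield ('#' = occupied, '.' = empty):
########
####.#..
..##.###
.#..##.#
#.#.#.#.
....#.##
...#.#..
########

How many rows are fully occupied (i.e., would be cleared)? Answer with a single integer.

Check each row:
  row 0: 0 empty cells -> FULL (clear)
  row 1: 3 empty cells -> not full
  row 2: 3 empty cells -> not full
  row 3: 4 empty cells -> not full
  row 4: 4 empty cells -> not full
  row 5: 5 empty cells -> not full
  row 6: 6 empty cells -> not full
  row 7: 0 empty cells -> FULL (clear)
Total rows cleared: 2

Answer: 2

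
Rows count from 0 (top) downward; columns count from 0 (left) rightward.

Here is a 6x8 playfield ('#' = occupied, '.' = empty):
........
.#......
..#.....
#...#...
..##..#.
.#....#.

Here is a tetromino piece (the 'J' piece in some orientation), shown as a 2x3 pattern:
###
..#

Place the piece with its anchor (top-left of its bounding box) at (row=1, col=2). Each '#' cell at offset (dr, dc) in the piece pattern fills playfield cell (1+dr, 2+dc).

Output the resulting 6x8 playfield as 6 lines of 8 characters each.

Fill (1+0,2+0) = (1,2)
Fill (1+0,2+1) = (1,3)
Fill (1+0,2+2) = (1,4)
Fill (1+1,2+2) = (2,4)

Answer: ........
.####...
..#.#...
#...#...
..##..#.
.#....#.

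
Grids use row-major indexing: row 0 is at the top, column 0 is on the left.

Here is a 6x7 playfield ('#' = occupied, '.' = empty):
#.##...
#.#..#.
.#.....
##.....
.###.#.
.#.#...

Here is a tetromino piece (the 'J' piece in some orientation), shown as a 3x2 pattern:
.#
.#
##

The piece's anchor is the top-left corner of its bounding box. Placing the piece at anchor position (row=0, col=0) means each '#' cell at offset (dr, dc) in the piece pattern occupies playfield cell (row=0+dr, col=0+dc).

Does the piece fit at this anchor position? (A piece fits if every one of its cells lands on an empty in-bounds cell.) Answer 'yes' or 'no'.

Answer: no

Derivation:
Check each piece cell at anchor (0, 0):
  offset (0,1) -> (0,1): empty -> OK
  offset (1,1) -> (1,1): empty -> OK
  offset (2,0) -> (2,0): empty -> OK
  offset (2,1) -> (2,1): occupied ('#') -> FAIL
All cells valid: no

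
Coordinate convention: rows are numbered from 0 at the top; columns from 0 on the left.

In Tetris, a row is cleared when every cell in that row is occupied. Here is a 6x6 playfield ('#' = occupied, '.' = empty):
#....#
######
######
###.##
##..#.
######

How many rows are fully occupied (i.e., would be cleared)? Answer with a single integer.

Check each row:
  row 0: 4 empty cells -> not full
  row 1: 0 empty cells -> FULL (clear)
  row 2: 0 empty cells -> FULL (clear)
  row 3: 1 empty cell -> not full
  row 4: 3 empty cells -> not full
  row 5: 0 empty cells -> FULL (clear)
Total rows cleared: 3

Answer: 3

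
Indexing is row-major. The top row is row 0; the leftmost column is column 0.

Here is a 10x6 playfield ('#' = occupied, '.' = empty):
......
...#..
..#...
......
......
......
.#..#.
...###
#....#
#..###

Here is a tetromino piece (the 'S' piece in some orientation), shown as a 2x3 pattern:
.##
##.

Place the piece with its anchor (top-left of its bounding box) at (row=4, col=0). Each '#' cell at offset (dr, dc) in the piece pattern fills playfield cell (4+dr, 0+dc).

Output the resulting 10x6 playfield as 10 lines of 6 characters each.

Answer: ......
...#..
..#...
......
.##...
##....
.#..#.
...###
#....#
#..###

Derivation:
Fill (4+0,0+1) = (4,1)
Fill (4+0,0+2) = (4,2)
Fill (4+1,0+0) = (5,0)
Fill (4+1,0+1) = (5,1)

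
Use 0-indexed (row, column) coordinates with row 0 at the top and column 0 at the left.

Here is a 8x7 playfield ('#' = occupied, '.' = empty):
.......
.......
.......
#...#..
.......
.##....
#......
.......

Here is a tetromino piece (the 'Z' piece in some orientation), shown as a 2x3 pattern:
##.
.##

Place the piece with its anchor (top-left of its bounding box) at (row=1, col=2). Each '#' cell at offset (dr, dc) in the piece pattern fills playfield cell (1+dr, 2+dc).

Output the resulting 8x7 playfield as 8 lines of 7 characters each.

Fill (1+0,2+0) = (1,2)
Fill (1+0,2+1) = (1,3)
Fill (1+1,2+1) = (2,3)
Fill (1+1,2+2) = (2,4)

Answer: .......
..##...
...##..
#...#..
.......
.##....
#......
.......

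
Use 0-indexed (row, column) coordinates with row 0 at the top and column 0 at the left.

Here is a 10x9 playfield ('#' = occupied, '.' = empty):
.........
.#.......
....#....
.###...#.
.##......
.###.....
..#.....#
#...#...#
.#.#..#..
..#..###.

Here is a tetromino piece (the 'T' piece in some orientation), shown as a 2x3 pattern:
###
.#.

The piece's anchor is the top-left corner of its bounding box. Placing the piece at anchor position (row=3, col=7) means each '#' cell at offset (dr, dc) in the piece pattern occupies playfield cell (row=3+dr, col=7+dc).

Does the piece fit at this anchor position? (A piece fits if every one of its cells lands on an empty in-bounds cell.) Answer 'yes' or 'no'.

Check each piece cell at anchor (3, 7):
  offset (0,0) -> (3,7): occupied ('#') -> FAIL
  offset (0,1) -> (3,8): empty -> OK
  offset (0,2) -> (3,9): out of bounds -> FAIL
  offset (1,1) -> (4,8): empty -> OK
All cells valid: no

Answer: no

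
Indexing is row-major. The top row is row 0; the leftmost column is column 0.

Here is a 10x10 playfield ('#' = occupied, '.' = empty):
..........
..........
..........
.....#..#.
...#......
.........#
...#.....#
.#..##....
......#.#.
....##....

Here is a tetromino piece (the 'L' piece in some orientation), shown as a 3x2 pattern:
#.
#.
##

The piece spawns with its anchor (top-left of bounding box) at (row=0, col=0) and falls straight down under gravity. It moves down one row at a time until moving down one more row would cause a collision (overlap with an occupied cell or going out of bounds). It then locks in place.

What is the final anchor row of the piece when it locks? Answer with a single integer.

Answer: 4

Derivation:
Spawn at (row=0, col=0). Try each row:
  row 0: fits
  row 1: fits
  row 2: fits
  row 3: fits
  row 4: fits
  row 5: blocked -> lock at row 4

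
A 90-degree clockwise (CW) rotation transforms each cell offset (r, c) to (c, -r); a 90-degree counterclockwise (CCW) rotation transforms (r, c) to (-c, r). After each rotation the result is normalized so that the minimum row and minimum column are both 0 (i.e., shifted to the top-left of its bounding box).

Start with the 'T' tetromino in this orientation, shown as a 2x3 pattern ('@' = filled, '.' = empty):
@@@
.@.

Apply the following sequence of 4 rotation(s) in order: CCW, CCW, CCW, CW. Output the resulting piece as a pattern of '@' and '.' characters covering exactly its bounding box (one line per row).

Start:
@@@
.@.
After rotation 1 (CCW):
@.
@@
@.
After rotation 2 (CCW):
.@.
@@@
After rotation 3 (CCW):
.@
@@
.@
After rotation 4 (CW):
.@.
@@@

Answer: .@.
@@@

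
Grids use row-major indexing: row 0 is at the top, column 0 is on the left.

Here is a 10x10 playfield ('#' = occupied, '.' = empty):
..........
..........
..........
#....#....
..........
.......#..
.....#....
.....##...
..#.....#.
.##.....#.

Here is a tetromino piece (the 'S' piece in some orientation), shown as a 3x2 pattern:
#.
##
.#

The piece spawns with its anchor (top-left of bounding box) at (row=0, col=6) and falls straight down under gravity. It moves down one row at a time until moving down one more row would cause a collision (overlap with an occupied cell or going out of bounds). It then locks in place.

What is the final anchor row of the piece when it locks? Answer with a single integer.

Spawn at (row=0, col=6). Try each row:
  row 0: fits
  row 1: fits
  row 2: fits
  row 3: blocked -> lock at row 2

Answer: 2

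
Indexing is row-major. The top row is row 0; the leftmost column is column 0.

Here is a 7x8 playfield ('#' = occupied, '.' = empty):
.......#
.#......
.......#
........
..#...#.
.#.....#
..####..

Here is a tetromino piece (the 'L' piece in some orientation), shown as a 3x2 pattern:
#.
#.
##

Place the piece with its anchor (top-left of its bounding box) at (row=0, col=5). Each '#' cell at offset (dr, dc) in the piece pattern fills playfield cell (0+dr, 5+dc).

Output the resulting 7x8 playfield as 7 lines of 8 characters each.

Answer: .....#.#
.#...#..
.....###
........
..#...#.
.#.....#
..####..

Derivation:
Fill (0+0,5+0) = (0,5)
Fill (0+1,5+0) = (1,5)
Fill (0+2,5+0) = (2,5)
Fill (0+2,5+1) = (2,6)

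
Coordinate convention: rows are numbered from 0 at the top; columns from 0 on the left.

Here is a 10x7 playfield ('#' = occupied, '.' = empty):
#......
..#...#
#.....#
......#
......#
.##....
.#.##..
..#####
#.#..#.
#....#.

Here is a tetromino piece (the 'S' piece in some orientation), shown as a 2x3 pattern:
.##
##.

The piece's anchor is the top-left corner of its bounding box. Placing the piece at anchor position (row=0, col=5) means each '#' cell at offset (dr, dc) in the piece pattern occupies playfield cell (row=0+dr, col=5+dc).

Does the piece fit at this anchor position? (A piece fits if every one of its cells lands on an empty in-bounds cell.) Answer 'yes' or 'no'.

Answer: no

Derivation:
Check each piece cell at anchor (0, 5):
  offset (0,1) -> (0,6): empty -> OK
  offset (0,2) -> (0,7): out of bounds -> FAIL
  offset (1,0) -> (1,5): empty -> OK
  offset (1,1) -> (1,6): occupied ('#') -> FAIL
All cells valid: no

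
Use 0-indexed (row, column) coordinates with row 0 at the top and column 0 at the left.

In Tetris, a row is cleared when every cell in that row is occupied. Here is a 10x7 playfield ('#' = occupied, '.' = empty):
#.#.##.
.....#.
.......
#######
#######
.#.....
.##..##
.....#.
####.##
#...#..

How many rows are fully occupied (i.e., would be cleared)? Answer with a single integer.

Check each row:
  row 0: 3 empty cells -> not full
  row 1: 6 empty cells -> not full
  row 2: 7 empty cells -> not full
  row 3: 0 empty cells -> FULL (clear)
  row 4: 0 empty cells -> FULL (clear)
  row 5: 6 empty cells -> not full
  row 6: 3 empty cells -> not full
  row 7: 6 empty cells -> not full
  row 8: 1 empty cell -> not full
  row 9: 5 empty cells -> not full
Total rows cleared: 2

Answer: 2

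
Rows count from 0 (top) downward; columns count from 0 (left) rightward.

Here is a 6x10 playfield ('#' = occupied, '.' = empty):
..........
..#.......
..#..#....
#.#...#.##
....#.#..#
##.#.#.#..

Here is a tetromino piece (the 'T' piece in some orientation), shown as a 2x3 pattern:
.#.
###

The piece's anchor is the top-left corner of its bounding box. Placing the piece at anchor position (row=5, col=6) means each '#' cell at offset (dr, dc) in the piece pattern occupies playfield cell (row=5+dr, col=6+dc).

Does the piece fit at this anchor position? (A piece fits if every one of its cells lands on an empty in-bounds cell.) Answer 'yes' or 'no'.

Answer: no

Derivation:
Check each piece cell at anchor (5, 6):
  offset (0,1) -> (5,7): occupied ('#') -> FAIL
  offset (1,0) -> (6,6): out of bounds -> FAIL
  offset (1,1) -> (6,7): out of bounds -> FAIL
  offset (1,2) -> (6,8): out of bounds -> FAIL
All cells valid: no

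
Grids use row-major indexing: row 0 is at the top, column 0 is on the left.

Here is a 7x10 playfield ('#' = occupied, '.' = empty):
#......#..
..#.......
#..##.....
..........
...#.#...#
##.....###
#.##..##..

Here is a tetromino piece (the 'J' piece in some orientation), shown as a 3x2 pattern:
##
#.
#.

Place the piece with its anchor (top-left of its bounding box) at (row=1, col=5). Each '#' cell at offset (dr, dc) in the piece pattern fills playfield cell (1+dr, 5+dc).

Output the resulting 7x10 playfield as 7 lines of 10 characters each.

Answer: #......#..
..#..##...
#..###....
.....#....
...#.#...#
##.....###
#.##..##..

Derivation:
Fill (1+0,5+0) = (1,5)
Fill (1+0,5+1) = (1,6)
Fill (1+1,5+0) = (2,5)
Fill (1+2,5+0) = (3,5)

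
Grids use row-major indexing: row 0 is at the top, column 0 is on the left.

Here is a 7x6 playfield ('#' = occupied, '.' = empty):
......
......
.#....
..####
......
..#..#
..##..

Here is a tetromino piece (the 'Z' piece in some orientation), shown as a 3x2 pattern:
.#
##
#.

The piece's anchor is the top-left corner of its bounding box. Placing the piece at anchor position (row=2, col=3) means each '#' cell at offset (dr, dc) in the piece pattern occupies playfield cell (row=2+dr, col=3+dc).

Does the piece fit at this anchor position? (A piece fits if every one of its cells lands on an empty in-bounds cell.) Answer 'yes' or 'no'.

Check each piece cell at anchor (2, 3):
  offset (0,1) -> (2,4): empty -> OK
  offset (1,0) -> (3,3): occupied ('#') -> FAIL
  offset (1,1) -> (3,4): occupied ('#') -> FAIL
  offset (2,0) -> (4,3): empty -> OK
All cells valid: no

Answer: no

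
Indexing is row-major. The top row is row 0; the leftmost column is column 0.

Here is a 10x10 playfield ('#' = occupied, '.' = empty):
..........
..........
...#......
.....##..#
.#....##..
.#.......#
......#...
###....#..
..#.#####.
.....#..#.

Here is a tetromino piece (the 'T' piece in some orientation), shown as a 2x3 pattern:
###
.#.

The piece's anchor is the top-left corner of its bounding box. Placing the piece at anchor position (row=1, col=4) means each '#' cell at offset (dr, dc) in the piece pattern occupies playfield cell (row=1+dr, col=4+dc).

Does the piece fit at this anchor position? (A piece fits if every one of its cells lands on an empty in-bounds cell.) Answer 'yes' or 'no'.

Answer: yes

Derivation:
Check each piece cell at anchor (1, 4):
  offset (0,0) -> (1,4): empty -> OK
  offset (0,1) -> (1,5): empty -> OK
  offset (0,2) -> (1,6): empty -> OK
  offset (1,1) -> (2,5): empty -> OK
All cells valid: yes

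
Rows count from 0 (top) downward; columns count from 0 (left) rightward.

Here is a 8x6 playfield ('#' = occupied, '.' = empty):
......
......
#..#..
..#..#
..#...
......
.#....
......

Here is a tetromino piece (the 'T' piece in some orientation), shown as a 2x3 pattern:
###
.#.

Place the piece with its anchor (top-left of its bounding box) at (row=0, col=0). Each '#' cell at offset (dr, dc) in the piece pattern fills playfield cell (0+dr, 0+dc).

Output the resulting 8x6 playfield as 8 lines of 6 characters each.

Answer: ###...
.#....
#..#..
..#..#
..#...
......
.#....
......

Derivation:
Fill (0+0,0+0) = (0,0)
Fill (0+0,0+1) = (0,1)
Fill (0+0,0+2) = (0,2)
Fill (0+1,0+1) = (1,1)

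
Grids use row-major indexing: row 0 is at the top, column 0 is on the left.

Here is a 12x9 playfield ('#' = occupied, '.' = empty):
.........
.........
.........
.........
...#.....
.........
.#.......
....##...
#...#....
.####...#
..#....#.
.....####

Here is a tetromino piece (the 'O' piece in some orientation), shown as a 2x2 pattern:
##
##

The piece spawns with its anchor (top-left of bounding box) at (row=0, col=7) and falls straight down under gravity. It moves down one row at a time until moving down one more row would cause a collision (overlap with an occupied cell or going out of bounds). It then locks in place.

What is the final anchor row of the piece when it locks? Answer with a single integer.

Spawn at (row=0, col=7). Try each row:
  row 0: fits
  row 1: fits
  row 2: fits
  row 3: fits
  row 4: fits
  row 5: fits
  row 6: fits
  row 7: fits
  row 8: blocked -> lock at row 7

Answer: 7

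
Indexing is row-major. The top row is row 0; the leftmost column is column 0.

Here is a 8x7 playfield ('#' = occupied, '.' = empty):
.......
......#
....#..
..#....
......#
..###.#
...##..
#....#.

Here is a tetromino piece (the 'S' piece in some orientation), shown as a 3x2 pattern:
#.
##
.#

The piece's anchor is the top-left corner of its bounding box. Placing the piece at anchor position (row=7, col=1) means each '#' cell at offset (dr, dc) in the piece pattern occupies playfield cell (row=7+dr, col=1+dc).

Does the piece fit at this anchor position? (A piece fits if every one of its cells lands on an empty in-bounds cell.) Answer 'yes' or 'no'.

Check each piece cell at anchor (7, 1):
  offset (0,0) -> (7,1): empty -> OK
  offset (1,0) -> (8,1): out of bounds -> FAIL
  offset (1,1) -> (8,2): out of bounds -> FAIL
  offset (2,1) -> (9,2): out of bounds -> FAIL
All cells valid: no

Answer: no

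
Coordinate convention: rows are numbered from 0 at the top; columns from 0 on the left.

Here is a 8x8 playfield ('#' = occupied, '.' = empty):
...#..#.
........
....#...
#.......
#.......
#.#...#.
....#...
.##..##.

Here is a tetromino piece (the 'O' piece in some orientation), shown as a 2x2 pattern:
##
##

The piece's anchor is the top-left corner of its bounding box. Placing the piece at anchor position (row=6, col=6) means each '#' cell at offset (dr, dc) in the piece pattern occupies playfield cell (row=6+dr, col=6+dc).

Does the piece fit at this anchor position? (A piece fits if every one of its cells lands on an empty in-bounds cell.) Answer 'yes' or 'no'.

Answer: no

Derivation:
Check each piece cell at anchor (6, 6):
  offset (0,0) -> (6,6): empty -> OK
  offset (0,1) -> (6,7): empty -> OK
  offset (1,0) -> (7,6): occupied ('#') -> FAIL
  offset (1,1) -> (7,7): empty -> OK
All cells valid: no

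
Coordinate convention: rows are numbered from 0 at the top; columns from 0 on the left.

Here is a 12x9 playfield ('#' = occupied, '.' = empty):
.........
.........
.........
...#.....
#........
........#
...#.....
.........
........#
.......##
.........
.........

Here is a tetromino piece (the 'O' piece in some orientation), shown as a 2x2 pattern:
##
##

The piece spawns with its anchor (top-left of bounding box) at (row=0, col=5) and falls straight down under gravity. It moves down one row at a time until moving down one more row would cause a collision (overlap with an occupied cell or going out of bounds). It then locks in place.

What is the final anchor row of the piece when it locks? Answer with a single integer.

Spawn at (row=0, col=5). Try each row:
  row 0: fits
  row 1: fits
  row 2: fits
  row 3: fits
  row 4: fits
  row 5: fits
  row 6: fits
  row 7: fits
  row 8: fits
  row 9: fits
  row 10: fits
  row 11: blocked -> lock at row 10

Answer: 10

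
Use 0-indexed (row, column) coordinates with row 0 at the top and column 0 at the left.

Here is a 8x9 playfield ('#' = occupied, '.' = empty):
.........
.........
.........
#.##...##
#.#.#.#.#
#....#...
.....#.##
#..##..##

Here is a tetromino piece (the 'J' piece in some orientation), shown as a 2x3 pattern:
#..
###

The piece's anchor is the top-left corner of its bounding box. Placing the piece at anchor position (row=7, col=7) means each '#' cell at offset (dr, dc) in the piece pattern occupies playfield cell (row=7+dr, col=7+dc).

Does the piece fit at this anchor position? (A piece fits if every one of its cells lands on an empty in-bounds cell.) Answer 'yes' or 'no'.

Check each piece cell at anchor (7, 7):
  offset (0,0) -> (7,7): occupied ('#') -> FAIL
  offset (1,0) -> (8,7): out of bounds -> FAIL
  offset (1,1) -> (8,8): out of bounds -> FAIL
  offset (1,2) -> (8,9): out of bounds -> FAIL
All cells valid: no

Answer: no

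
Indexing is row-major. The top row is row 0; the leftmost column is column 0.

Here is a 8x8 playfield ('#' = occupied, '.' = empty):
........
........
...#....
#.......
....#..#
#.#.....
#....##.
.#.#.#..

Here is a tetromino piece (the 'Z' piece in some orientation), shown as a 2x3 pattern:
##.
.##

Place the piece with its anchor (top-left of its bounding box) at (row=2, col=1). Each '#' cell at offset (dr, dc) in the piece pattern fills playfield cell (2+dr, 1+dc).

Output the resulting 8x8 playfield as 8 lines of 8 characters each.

Fill (2+0,1+0) = (2,1)
Fill (2+0,1+1) = (2,2)
Fill (2+1,1+1) = (3,2)
Fill (2+1,1+2) = (3,3)

Answer: ........
........
.###....
#.##....
....#..#
#.#.....
#....##.
.#.#.#..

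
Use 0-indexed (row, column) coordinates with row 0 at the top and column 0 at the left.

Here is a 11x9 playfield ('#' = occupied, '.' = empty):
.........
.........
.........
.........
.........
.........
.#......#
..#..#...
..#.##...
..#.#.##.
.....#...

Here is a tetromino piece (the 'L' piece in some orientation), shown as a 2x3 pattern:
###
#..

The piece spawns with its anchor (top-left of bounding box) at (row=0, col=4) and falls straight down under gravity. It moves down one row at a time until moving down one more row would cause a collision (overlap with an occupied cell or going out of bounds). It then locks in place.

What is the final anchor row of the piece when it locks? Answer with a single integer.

Answer: 6

Derivation:
Spawn at (row=0, col=4). Try each row:
  row 0: fits
  row 1: fits
  row 2: fits
  row 3: fits
  row 4: fits
  row 5: fits
  row 6: fits
  row 7: blocked -> lock at row 6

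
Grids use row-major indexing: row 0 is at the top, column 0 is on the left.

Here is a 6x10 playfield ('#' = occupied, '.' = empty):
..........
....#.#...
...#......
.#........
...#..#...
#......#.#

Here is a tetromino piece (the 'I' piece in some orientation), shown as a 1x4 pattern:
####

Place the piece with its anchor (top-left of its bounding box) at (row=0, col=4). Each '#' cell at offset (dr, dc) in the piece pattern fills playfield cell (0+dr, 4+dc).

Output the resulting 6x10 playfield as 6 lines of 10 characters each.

Fill (0+0,4+0) = (0,4)
Fill (0+0,4+1) = (0,5)
Fill (0+0,4+2) = (0,6)
Fill (0+0,4+3) = (0,7)

Answer: ....####..
....#.#...
...#......
.#........
...#..#...
#......#.#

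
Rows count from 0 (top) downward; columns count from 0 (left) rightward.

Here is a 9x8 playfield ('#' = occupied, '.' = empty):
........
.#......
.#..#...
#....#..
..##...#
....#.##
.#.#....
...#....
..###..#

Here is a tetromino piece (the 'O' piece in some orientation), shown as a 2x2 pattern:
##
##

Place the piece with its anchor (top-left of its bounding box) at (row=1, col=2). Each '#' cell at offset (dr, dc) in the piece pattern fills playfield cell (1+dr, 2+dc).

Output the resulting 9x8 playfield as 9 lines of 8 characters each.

Fill (1+0,2+0) = (1,2)
Fill (1+0,2+1) = (1,3)
Fill (1+1,2+0) = (2,2)
Fill (1+1,2+1) = (2,3)

Answer: ........
.###....
.####...
#....#..
..##...#
....#.##
.#.#....
...#....
..###..#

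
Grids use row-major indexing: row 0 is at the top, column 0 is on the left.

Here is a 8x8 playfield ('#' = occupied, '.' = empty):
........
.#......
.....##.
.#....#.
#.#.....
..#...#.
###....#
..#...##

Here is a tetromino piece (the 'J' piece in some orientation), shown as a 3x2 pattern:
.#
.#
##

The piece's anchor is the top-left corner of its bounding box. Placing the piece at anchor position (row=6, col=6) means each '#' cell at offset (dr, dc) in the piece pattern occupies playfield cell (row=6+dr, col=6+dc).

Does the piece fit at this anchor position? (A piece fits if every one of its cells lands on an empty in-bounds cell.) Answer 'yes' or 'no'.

Answer: no

Derivation:
Check each piece cell at anchor (6, 6):
  offset (0,1) -> (6,7): occupied ('#') -> FAIL
  offset (1,1) -> (7,7): occupied ('#') -> FAIL
  offset (2,0) -> (8,6): out of bounds -> FAIL
  offset (2,1) -> (8,7): out of bounds -> FAIL
All cells valid: no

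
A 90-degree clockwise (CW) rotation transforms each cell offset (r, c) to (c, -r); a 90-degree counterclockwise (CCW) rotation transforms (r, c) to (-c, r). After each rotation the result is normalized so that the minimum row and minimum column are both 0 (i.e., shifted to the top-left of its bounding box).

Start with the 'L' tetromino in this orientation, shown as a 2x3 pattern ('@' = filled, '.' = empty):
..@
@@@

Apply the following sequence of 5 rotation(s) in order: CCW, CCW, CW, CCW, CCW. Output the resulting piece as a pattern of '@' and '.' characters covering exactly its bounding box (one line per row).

Start:
..@
@@@
After rotation 1 (CCW):
@@
.@
.@
After rotation 2 (CCW):
@@@
@..
After rotation 3 (CW):
@@
.@
.@
After rotation 4 (CCW):
@@@
@..
After rotation 5 (CCW):
@.
@.
@@

Answer: @.
@.
@@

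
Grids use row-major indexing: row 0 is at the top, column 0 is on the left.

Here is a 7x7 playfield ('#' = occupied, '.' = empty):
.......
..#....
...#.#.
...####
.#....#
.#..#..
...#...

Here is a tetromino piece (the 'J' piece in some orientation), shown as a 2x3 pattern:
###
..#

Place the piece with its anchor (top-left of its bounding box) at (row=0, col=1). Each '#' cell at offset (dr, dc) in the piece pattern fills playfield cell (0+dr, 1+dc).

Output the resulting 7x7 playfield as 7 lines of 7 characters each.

Answer: .###...
..##...
...#.#.
...####
.#....#
.#..#..
...#...

Derivation:
Fill (0+0,1+0) = (0,1)
Fill (0+0,1+1) = (0,2)
Fill (0+0,1+2) = (0,3)
Fill (0+1,1+2) = (1,3)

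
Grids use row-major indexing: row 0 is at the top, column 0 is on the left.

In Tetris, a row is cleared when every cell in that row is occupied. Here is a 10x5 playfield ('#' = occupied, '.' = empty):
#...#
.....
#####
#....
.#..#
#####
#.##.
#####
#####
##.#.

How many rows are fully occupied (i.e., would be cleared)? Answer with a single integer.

Check each row:
  row 0: 3 empty cells -> not full
  row 1: 5 empty cells -> not full
  row 2: 0 empty cells -> FULL (clear)
  row 3: 4 empty cells -> not full
  row 4: 3 empty cells -> not full
  row 5: 0 empty cells -> FULL (clear)
  row 6: 2 empty cells -> not full
  row 7: 0 empty cells -> FULL (clear)
  row 8: 0 empty cells -> FULL (clear)
  row 9: 2 empty cells -> not full
Total rows cleared: 4

Answer: 4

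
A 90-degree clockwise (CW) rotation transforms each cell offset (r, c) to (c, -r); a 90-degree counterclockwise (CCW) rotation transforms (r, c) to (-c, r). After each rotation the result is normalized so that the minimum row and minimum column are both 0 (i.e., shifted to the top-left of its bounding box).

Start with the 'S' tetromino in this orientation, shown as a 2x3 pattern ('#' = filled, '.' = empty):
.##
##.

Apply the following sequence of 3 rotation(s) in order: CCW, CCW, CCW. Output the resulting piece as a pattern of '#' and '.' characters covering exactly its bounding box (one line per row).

Start:
.##
##.
After rotation 1 (CCW):
#.
##
.#
After rotation 2 (CCW):
.##
##.
After rotation 3 (CCW):
#.
##
.#

Answer: #.
##
.#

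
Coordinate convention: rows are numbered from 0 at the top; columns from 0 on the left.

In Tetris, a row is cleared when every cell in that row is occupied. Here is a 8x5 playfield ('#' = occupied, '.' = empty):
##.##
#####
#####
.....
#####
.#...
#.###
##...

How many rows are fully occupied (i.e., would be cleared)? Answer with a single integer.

Check each row:
  row 0: 1 empty cell -> not full
  row 1: 0 empty cells -> FULL (clear)
  row 2: 0 empty cells -> FULL (clear)
  row 3: 5 empty cells -> not full
  row 4: 0 empty cells -> FULL (clear)
  row 5: 4 empty cells -> not full
  row 6: 1 empty cell -> not full
  row 7: 3 empty cells -> not full
Total rows cleared: 3

Answer: 3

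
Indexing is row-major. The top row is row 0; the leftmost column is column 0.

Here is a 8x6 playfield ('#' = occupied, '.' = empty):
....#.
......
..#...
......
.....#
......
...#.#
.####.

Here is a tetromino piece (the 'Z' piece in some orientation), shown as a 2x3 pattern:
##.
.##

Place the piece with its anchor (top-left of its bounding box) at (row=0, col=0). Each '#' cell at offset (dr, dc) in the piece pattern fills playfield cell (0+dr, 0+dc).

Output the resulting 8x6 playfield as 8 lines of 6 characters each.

Answer: ##..#.
.##...
..#...
......
.....#
......
...#.#
.####.

Derivation:
Fill (0+0,0+0) = (0,0)
Fill (0+0,0+1) = (0,1)
Fill (0+1,0+1) = (1,1)
Fill (0+1,0+2) = (1,2)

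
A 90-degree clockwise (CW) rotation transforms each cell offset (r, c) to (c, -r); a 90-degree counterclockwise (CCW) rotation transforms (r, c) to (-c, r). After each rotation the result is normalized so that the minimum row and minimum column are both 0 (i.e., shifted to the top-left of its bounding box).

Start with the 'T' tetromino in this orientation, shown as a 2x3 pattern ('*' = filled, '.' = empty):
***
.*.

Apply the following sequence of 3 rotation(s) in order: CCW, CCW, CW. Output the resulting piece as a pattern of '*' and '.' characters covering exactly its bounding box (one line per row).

Start:
***
.*.
After rotation 1 (CCW):
*.
**
*.
After rotation 2 (CCW):
.*.
***
After rotation 3 (CW):
*.
**
*.

Answer: *.
**
*.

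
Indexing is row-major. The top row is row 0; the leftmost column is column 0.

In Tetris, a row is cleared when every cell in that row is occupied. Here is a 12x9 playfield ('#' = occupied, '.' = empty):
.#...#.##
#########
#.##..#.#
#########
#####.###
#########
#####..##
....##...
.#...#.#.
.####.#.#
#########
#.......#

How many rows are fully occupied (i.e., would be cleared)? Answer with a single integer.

Answer: 4

Derivation:
Check each row:
  row 0: 5 empty cells -> not full
  row 1: 0 empty cells -> FULL (clear)
  row 2: 4 empty cells -> not full
  row 3: 0 empty cells -> FULL (clear)
  row 4: 1 empty cell -> not full
  row 5: 0 empty cells -> FULL (clear)
  row 6: 2 empty cells -> not full
  row 7: 7 empty cells -> not full
  row 8: 6 empty cells -> not full
  row 9: 3 empty cells -> not full
  row 10: 0 empty cells -> FULL (clear)
  row 11: 7 empty cells -> not full
Total rows cleared: 4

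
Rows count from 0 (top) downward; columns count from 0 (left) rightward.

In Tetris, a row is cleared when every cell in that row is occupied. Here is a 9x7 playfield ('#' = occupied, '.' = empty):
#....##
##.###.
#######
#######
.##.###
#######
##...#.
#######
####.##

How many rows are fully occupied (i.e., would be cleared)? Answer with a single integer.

Check each row:
  row 0: 4 empty cells -> not full
  row 1: 2 empty cells -> not full
  row 2: 0 empty cells -> FULL (clear)
  row 3: 0 empty cells -> FULL (clear)
  row 4: 2 empty cells -> not full
  row 5: 0 empty cells -> FULL (clear)
  row 6: 4 empty cells -> not full
  row 7: 0 empty cells -> FULL (clear)
  row 8: 1 empty cell -> not full
Total rows cleared: 4

Answer: 4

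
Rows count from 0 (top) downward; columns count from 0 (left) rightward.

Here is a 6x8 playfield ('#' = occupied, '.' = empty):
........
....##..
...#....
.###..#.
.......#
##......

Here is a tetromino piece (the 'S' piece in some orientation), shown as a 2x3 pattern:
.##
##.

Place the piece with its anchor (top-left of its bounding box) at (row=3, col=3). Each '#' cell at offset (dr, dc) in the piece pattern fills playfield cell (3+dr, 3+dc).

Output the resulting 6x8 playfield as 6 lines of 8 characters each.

Fill (3+0,3+1) = (3,4)
Fill (3+0,3+2) = (3,5)
Fill (3+1,3+0) = (4,3)
Fill (3+1,3+1) = (4,4)

Answer: ........
....##..
...#....
.######.
...##..#
##......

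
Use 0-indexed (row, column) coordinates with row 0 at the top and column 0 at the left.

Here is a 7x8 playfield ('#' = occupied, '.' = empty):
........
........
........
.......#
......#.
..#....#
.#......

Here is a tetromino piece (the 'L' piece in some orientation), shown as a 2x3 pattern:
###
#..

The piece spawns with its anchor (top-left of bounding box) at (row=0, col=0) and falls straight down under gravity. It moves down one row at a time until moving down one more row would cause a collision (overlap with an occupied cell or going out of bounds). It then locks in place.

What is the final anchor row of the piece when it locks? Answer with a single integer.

Answer: 4

Derivation:
Spawn at (row=0, col=0). Try each row:
  row 0: fits
  row 1: fits
  row 2: fits
  row 3: fits
  row 4: fits
  row 5: blocked -> lock at row 4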